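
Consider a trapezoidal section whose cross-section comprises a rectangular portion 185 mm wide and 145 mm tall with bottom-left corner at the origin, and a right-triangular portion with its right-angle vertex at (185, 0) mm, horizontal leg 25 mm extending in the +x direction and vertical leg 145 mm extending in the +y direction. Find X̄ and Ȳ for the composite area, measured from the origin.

X̄ = 98.88 mm, Ȳ = 70.97 mm

Part | A | x̄ᵢ | ȳᵢ | A·x̄ᵢ | A·ȳᵢ
rectangular portion | 26825.00 | 92.50 | 72.50 | 2481312.50 | 1944812.50
triangular portion | 1812.50 | 193.33 | 48.33 | 350416.67 | 87604.17
Σ | 28637.50 |  |  | 2831729.17 | 2032416.67
X̄ = 2831729.17 / 28637.50 = 98.88 mm
Ȳ = 2032416.67 / 28637.50 = 70.97 mm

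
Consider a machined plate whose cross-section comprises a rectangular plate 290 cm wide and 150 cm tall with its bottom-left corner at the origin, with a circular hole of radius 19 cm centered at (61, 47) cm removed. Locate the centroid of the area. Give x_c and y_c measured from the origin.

x_c = 147.25 cm, y_c = 75.75 cm

plate: A = 290 × 150 = 43500.00, centroid at (145.00, 75.00).
hole: A = −π·19² = -1134.11, centroid at (61.00, 47.00).
ΣA = 42365.89 cm²
ΣAx_c = (43500.00)(145.00) + (-1134.11)(61.00) = 6238318.99 cm³
ΣAy_c = (43500.00)(75.00) + (-1134.11)(47.00) = 3209196.60 cm³
x_c = 6238318.99 / 42365.89 = 147.25 cm
y_c = 3209196.60 / 42365.89 = 75.75 cm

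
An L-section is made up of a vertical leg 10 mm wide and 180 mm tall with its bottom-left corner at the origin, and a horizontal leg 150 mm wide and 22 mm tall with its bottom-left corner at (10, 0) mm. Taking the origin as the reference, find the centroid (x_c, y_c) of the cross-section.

x_c = 56.76 mm, y_c = 38.88 mm

vertical leg: A = 10 × 180 = 1800.00, centroid at (5.00, 90.00).
horizontal leg: A = 150 × 22 = 3300.00, centroid at (85.00, 11.00).
ΣA = 5100.00 mm²
ΣAx_c = (1800.00)(5.00) + (3300.00)(85.00) = 289500.00 mm³
ΣAy_c = (1800.00)(90.00) + (3300.00)(11.00) = 198300.00 mm³
x_c = 289500.00 / 5100.00 = 56.76 mm
y_c = 198300.00 / 5100.00 = 38.88 mm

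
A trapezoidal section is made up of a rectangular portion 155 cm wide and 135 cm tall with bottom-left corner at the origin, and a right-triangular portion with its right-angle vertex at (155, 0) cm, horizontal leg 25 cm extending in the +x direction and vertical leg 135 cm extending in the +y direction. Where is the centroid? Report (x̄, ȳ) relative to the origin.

x̄ = 83.91 cm, ȳ = 65.82 cm

Part | A | x̄ᵢ | ȳᵢ | A·x̄ᵢ | A·ȳᵢ
rectangular portion | 20925.00 | 77.50 | 67.50 | 1621687.50 | 1412437.50
triangular portion | 1687.50 | 163.33 | 45.00 | 275625.00 | 75937.50
Σ | 22612.50 |  |  | 1897312.50 | 1488375.00
x̄ = 1897312.50 / 22612.50 = 83.91 cm
ȳ = 1488375.00 / 22612.50 = 65.82 cm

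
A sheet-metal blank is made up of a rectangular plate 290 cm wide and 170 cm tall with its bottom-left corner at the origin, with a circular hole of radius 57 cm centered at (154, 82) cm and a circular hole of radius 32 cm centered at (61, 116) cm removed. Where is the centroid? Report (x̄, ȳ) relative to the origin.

x̄ = 149.97 cm, ȳ = 83.07 cm

Part | A | x̄ᵢ | ȳᵢ | A·x̄ᵢ | A·ȳᵢ
plate | 49300.00 | 145.00 | 85.00 | 7148500.00 | 4190500.00
hole 1 | -10207.03 | 154.00 | 82.00 | -1571883.32 | -836976.83
hole 2 | -3216.99 | 61.00 | 116.00 | -196236.44 | -373170.94
Σ | 35875.97 |  |  | 5380380.24 | 2980352.23
x̄ = 5380380.24 / 35875.97 = 149.97 cm
ȳ = 2980352.23 / 35875.97 = 83.07 cm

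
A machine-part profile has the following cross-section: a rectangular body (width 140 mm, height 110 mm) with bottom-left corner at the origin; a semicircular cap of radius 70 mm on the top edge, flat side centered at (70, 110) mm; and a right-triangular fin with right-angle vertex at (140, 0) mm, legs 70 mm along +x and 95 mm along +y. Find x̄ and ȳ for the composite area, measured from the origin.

Part | A | x̄ᵢ | ȳᵢ | A·x̄ᵢ | A·ȳᵢ
rectangular body | 15400.00 | 70.00 | 55.00 | 1078000.00 | 847000.00
semicircular top | 7696.90 | 70.00 | 139.71 | 538783.14 | 1075325.89
triangular fin | 3325.00 | 163.33 | 31.67 | 543083.33 | 105291.67
Σ | 26421.90 |  |  | 2159866.47 | 2027617.55
x̄ = 2159866.47 / 26421.90 = 81.75 mm
ȳ = 2027617.55 / 26421.90 = 76.74 mm

x̄ = 81.75 mm, ȳ = 76.74 mm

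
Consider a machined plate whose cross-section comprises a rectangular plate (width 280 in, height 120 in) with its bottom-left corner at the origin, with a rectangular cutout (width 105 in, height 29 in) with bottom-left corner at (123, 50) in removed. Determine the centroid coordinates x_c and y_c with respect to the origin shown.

x_c = 136.46 in, y_c = 59.55 in

plate: A = 280 × 120 = 33600.00, centroid at (140.00, 60.00).
hole: A = −(105 × 29) = -3045.00, centroid at (175.50, 64.50).
ΣA = 30555.00 in², ΣAx_c = 4169602.50 in³, ΣAy_c = 1819597.50 in³.
x_c = 4169602.50/30555.00 = 136.46 in; y_c = 1819597.50/30555.00 = 59.55 in.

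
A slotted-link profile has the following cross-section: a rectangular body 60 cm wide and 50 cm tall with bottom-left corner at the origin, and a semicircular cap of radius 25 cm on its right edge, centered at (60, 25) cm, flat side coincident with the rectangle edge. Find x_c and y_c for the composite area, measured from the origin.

x_c = 40.01 cm, y_c = 25.00 cm

Part | A | x̄ᵢ | ȳᵢ | A·x̄ᵢ | A·ȳᵢ
rectangular body | 3000.00 | 30.00 | 25.00 | 90000.00 | 75000.00
semicircular end | 981.75 | 70.61 | 25.00 | 69321.53 | 24543.69
Σ | 3981.75 |  |  | 159321.53 | 99543.69
x_c = 159321.53 / 3981.75 = 40.01 cm
y_c = 99543.69 / 3981.75 = 25.00 cm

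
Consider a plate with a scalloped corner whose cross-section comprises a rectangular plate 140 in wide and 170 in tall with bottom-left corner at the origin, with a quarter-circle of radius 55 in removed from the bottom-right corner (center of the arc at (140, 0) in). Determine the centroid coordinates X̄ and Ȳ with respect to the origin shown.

X̄ = 64.83 in, Ȳ = 91.84 in

plate: A = 140 × 170 = 23800.00, centroid at (70.00, 85.00).
removed quarter-circle: A = −¼π·55² = -2375.83, centroid at (116.66, 23.34).
ΣA = 21424.17 in²
ΣAX̄ = (23800.00)(70.00) + (-2375.83)(116.66) = 1388842.21 in³
ΣAȲ = (23800.00)(85.00) + (-2375.83)(23.34) = 1967541.67 in³
X̄ = 1388842.21 / 21424.17 = 64.83 in
Ȳ = 1967541.67 / 21424.17 = 91.84 in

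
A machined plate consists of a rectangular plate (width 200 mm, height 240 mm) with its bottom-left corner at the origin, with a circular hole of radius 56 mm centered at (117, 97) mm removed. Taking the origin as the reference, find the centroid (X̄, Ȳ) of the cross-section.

X̄ = 95.61 mm, Ȳ = 125.94 mm

Part | A | x̄ᵢ | ȳᵢ | A·x̄ᵢ | A·ȳᵢ
plate | 48000.00 | 100.00 | 120.00 | 4800000.00 | 5760000.00
hole | -9852.03 | 117.00 | 97.00 | -1152688.04 | -955647.35
Σ | 38147.97 |  |  | 3647311.96 | 4804352.65
X̄ = 3647311.96 / 38147.97 = 95.61 mm
Ȳ = 4804352.65 / 38147.97 = 125.94 mm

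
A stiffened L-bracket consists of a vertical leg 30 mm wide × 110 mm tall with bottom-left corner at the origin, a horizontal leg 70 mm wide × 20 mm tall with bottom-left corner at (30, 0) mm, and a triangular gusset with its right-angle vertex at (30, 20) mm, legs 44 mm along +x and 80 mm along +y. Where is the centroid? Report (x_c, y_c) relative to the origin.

Part | A | x̄ᵢ | ȳᵢ | A·x̄ᵢ | A·ȳᵢ
vertical leg | 3300.00 | 15.00 | 55.00 | 49500.00 | 181500.00
horizontal leg | 1400.00 | 65.00 | 10.00 | 91000.00 | 14000.00
gusset | 1760.00 | 44.67 | 46.67 | 78613.33 | 82133.33
Σ | 6460.00 |  |  | 219113.33 | 277633.33
x_c = 219113.33 / 6460.00 = 33.92 mm
y_c = 277633.33 / 6460.00 = 42.98 mm

x_c = 33.92 mm, y_c = 42.98 mm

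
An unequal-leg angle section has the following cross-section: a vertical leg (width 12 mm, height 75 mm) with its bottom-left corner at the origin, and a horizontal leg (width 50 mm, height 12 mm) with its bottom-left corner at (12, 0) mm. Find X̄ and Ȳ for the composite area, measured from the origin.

X̄ = 18.40 mm, Ȳ = 24.90 mm

vertical leg: A = 12 × 75 = 900.00, centroid at (6.00, 37.50).
horizontal leg: A = 50 × 12 = 600.00, centroid at (37.00, 6.00).
ΣA = 1500.00 mm²
ΣAX̄ = (900.00)(6.00) + (600.00)(37.00) = 27600.00 mm³
ΣAȲ = (900.00)(37.50) + (600.00)(6.00) = 37350.00 mm³
X̄ = 27600.00 / 1500.00 = 18.40 mm
Ȳ = 37350.00 / 1500.00 = 24.90 mm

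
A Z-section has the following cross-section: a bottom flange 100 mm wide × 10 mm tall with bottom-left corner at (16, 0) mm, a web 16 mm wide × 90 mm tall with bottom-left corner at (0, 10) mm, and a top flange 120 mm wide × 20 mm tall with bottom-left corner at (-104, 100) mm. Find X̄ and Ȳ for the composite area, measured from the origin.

bottom flange: A = 100 × 10 = 1000.00, centroid at (66.00, 5.00).
web: A = 16 × 90 = 1440.00, centroid at (8.00, 55.00).
top flange: A = 120 × 20 = 2400.00, centroid at (-44.00, 110.00).
ΣA = 4840.00 mm²
ΣAX̄ = (1000.00)(66.00) + (1440.00)(8.00) + (2400.00)(-44.00) = -28080.00 mm³
ΣAȲ = (1000.00)(5.00) + (1440.00)(55.00) + (2400.00)(110.00) = 348200.00 mm³
X̄ = -28080.00 / 4840.00 = -5.80 mm
Ȳ = 348200.00 / 4840.00 = 71.94 mm

X̄ = -5.80 mm, Ȳ = 71.94 mm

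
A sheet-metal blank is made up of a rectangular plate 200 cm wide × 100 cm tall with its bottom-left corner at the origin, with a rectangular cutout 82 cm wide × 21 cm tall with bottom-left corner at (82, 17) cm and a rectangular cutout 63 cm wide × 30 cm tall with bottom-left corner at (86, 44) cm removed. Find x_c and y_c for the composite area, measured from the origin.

plate: A = 200 × 100 = 20000.00, centroid at (100.00, 50.00).
hole 1: A = −(82 × 21) = -1722.00, centroid at (123.00, 27.50).
hole 2: A = −(63 × 30) = -1890.00, centroid at (117.50, 59.00).
ΣA = 16388.00 cm², ΣAx_c = 1566119.00 cm³, ΣAy_c = 841135.00 cm³.
x_c = 1566119.00/16388.00 = 95.56 cm; y_c = 841135.00/16388.00 = 51.33 cm.

x_c = 95.56 cm, y_c = 51.33 cm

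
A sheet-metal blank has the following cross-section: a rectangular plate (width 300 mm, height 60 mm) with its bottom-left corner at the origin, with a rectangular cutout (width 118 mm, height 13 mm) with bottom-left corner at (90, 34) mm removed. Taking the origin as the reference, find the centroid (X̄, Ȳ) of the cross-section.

plate: A = 300 × 60 = 18000.00, centroid at (150.00, 30.00).
hole: A = −(118 × 13) = -1534.00, centroid at (149.00, 40.50).
ΣA = 16466.00 mm², ΣAX̄ = 2471434.00 mm³, ΣAȲ = 477873.00 mm³.
X̄ = 2471434.00/16466.00 = 150.09 mm; Ȳ = 477873.00/16466.00 = 29.02 mm.

X̄ = 150.09 mm, Ȳ = 29.02 mm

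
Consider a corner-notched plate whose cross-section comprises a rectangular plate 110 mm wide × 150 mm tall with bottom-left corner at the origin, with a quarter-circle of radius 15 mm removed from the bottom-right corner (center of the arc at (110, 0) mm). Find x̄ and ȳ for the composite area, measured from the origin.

plate: A = 110 × 150 = 16500.00, centroid at (55.00, 75.00).
removed quarter-circle: A = −¼π·15² = -176.71, centroid at (103.63, 6.37).
ΣA = 16323.29 mm², ΣAx̄ = 889186.40 mm³, ΣAȳ = 1236375.00 mm³.
x̄ = 889186.40/16323.29 = 54.47 mm; ȳ = 1236375.00/16323.29 = 75.74 mm.

x̄ = 54.47 mm, ȳ = 75.74 mm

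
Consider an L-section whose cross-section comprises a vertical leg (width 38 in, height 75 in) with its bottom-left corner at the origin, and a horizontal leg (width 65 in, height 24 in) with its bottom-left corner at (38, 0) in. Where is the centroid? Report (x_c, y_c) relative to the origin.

x_c = 37.22 in, y_c = 28.48 in

Part | A | x̄ᵢ | ȳᵢ | A·x̄ᵢ | A·ȳᵢ
vertical leg | 2850.00 | 19.00 | 37.50 | 54150.00 | 106875.00
horizontal leg | 1560.00 | 70.50 | 12.00 | 109980.00 | 18720.00
Σ | 4410.00 |  |  | 164130.00 | 125595.00
x_c = 164130.00 / 4410.00 = 37.22 in
y_c = 125595.00 / 4410.00 = 28.48 in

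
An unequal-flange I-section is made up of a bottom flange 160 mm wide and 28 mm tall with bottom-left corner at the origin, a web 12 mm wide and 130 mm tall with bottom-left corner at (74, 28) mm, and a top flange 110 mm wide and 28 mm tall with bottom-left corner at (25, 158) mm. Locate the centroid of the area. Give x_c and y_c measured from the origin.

bottom flange: A = 160 × 28 = 4480.00, centroid at (80.00, 14.00).
web: A = 12 × 130 = 1560.00, centroid at (80.00, 93.00).
top flange: A = 110 × 28 = 3080.00, centroid at (80.00, 172.00).
ΣA = 9120.00 mm²
ΣAx_c = (4480.00)(80.00) + (1560.00)(80.00) + (3080.00)(80.00) = 729600.00 mm³
ΣAy_c = (4480.00)(14.00) + (1560.00)(93.00) + (3080.00)(172.00) = 737560.00 mm³
x_c = 729600.00 / 9120.00 = 80.00 mm
y_c = 737560.00 / 9120.00 = 80.87 mm

x_c = 80.00 mm, y_c = 80.87 mm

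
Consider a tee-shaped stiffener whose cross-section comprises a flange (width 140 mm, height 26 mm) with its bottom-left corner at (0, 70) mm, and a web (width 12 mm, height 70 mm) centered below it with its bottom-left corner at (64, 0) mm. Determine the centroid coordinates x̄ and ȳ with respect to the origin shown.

web: A = 12 × 70 = 840.00, centroid at (70.00, 35.00).
flange: A = 140 × 26 = 3640.00, centroid at (70.00, 83.00).
ΣA = 4480.00 mm²
ΣAx̄ = (840.00)(70.00) + (3640.00)(70.00) = 313600.00 mm³
ΣAȳ = (840.00)(35.00) + (3640.00)(83.00) = 331520.00 mm³
x̄ = 313600.00 / 4480.00 = 70.00 mm
ȳ = 331520.00 / 4480.00 = 74.00 mm

x̄ = 70.00 mm, ȳ = 74.00 mm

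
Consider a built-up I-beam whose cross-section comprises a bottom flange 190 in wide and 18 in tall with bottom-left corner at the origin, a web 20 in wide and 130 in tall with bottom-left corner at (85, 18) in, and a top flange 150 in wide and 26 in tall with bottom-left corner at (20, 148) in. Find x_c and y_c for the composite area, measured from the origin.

x_c = 95.00 in, y_c = 88.15 in

bottom flange: A = 190 × 18 = 3420.00, centroid at (95.00, 9.00).
web: A = 20 × 130 = 2600.00, centroid at (95.00, 83.00).
top flange: A = 150 × 26 = 3900.00, centroid at (95.00, 161.00).
ΣA = 9920.00 in²
ΣAx_c = (3420.00)(95.00) + (2600.00)(95.00) + (3900.00)(95.00) = 942400.00 in³
ΣAy_c = (3420.00)(9.00) + (2600.00)(83.00) + (3900.00)(161.00) = 874480.00 in³
x_c = 942400.00 / 9920.00 = 95.00 in
y_c = 874480.00 / 9920.00 = 88.15 in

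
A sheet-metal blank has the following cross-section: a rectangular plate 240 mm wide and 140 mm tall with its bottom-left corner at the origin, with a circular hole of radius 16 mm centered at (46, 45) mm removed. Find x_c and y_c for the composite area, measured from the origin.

x_c = 121.81 mm, y_c = 70.61 mm

Part | A | x̄ᵢ | ȳᵢ | A·x̄ᵢ | A·ȳᵢ
plate | 33600.00 | 120.00 | 70.00 | 4032000.00 | 2352000.00
hole | -804.25 | 46.00 | 45.00 | -36995.40 | -36191.15
Σ | 32795.75 |  |  | 3995004.60 | 2315808.85
x_c = 3995004.60 / 32795.75 = 121.81 mm
y_c = 2315808.85 / 32795.75 = 70.61 mm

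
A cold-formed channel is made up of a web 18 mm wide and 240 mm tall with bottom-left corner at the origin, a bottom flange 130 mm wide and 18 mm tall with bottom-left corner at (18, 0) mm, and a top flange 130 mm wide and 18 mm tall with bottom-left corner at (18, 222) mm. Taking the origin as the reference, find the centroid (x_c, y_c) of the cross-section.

x_c = 47.48 mm, y_c = 120.00 mm

web: A = 18 × 240 = 4320.00, centroid at (9.00, 120.00).
bottom flange: A = 130 × 18 = 2340.00, centroid at (83.00, 9.00).
top flange: A = 130 × 18 = 2340.00, centroid at (83.00, 231.00).
ΣA = 9000.00 mm²
ΣAx_c = (4320.00)(9.00) + (2340.00)(83.00) + (2340.00)(83.00) = 427320.00 mm³
ΣAy_c = (4320.00)(120.00) + (2340.00)(9.00) + (2340.00)(231.00) = 1080000.00 mm³
x_c = 427320.00 / 9000.00 = 47.48 mm
y_c = 1080000.00 / 9000.00 = 120.00 mm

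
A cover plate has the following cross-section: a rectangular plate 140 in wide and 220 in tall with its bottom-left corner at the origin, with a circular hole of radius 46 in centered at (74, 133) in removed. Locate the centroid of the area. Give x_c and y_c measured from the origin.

Part | A | x̄ᵢ | ȳᵢ | A·x̄ᵢ | A·ȳᵢ
plate | 30800.00 | 70.00 | 110.00 | 2156000.00 | 3388000.00
hole | -6647.61 | 74.00 | 133.00 | -491923.14 | -884132.14
Σ | 24152.39 |  |  | 1664076.86 | 2503867.86
x_c = 1664076.86 / 24152.39 = 68.90 in
y_c = 2503867.86 / 24152.39 = 103.67 in

x_c = 68.90 in, y_c = 103.67 in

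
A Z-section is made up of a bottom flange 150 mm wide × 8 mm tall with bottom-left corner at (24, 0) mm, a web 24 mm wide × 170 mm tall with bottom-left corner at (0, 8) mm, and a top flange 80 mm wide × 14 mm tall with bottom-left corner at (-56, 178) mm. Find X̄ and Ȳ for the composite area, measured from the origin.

Part | A | x̄ᵢ | ȳᵢ | A·x̄ᵢ | A·ȳᵢ
bottom flange | 1200.00 | 99.00 | 4.00 | 118800.00 | 4800.00
web | 4080.00 | 12.00 | 93.00 | 48960.00 | 379440.00
top flange | 1120.00 | -16.00 | 185.00 | -17920.00 | 207200.00
Σ | 6400.00 |  |  | 149840.00 | 591440.00
X̄ = 149840.00 / 6400.00 = 23.41 mm
Ȳ = 591440.00 / 6400.00 = 92.41 mm

X̄ = 23.41 mm, Ȳ = 92.41 mm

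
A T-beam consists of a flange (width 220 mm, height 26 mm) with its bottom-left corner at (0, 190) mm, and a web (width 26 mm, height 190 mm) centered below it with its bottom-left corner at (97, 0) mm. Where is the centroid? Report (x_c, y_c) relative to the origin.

web: A = 26 × 190 = 4940.00, centroid at (110.00, 95.00).
flange: A = 220 × 26 = 5720.00, centroid at (110.00, 203.00).
ΣA = 10660.00 mm², ΣAx_c = 1172600.00 mm³, ΣAy_c = 1630460.00 mm³.
x_c = 1172600.00/10660.00 = 110.00 mm; y_c = 1630460.00/10660.00 = 152.95 mm.

x_c = 110.00 mm, y_c = 152.95 mm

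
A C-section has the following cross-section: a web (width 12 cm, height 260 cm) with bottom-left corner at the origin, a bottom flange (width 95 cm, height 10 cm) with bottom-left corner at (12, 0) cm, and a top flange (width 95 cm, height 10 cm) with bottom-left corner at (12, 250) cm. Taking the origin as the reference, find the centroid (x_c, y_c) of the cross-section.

x_c = 26.25 cm, y_c = 130.00 cm

web: A = 12 × 260 = 3120.00, centroid at (6.00, 130.00).
bottom flange: A = 95 × 10 = 950.00, centroid at (59.50, 5.00).
top flange: A = 95 × 10 = 950.00, centroid at (59.50, 255.00).
ΣA = 5020.00 cm², ΣAx_c = 131770.00 cm³, ΣAy_c = 652600.00 cm³.
x_c = 131770.00/5020.00 = 26.25 cm; y_c = 652600.00/5020.00 = 130.00 cm.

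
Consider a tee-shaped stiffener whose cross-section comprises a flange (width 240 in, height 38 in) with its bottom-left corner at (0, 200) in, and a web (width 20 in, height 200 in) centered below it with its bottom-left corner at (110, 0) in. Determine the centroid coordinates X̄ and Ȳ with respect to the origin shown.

web: A = 20 × 200 = 4000.00, centroid at (120.00, 100.00).
flange: A = 240 × 38 = 9120.00, centroid at (120.00, 219.00).
ΣA = 13120.00 in², ΣAX̄ = 1574400.00 in³, ΣAȲ = 2397280.00 in³.
X̄ = 1574400.00/13120.00 = 120.00 in; Ȳ = 2397280.00/13120.00 = 182.72 in.

X̄ = 120.00 in, Ȳ = 182.72 in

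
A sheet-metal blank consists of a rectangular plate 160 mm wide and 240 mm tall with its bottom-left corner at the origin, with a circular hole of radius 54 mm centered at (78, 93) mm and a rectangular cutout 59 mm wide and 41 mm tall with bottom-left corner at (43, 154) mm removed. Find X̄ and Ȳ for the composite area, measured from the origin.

plate: A = 160 × 240 = 38400.00, centroid at (80.00, 120.00).
hole 1: A = −π·54² = -9160.88, centroid at (78.00, 93.00).
hole 2: A = −(59 × 41) = -2419.00, centroid at (72.50, 174.50).
ΣA = 26820.12 mm²
ΣAX̄ = (38400.00)(80.00) + (-9160.88)(78.00) + (-2419.00)(72.50) = 2182073.53 mm³
ΣAȲ = (38400.00)(120.00) + (-9160.88)(93.00) + (-2419.00)(174.50) = 3333922.27 mm³
X̄ = 2182073.53 / 26820.12 = 81.36 mm
Ȳ = 3333922.27 / 26820.12 = 124.31 mm

X̄ = 81.36 mm, Ȳ = 124.31 mm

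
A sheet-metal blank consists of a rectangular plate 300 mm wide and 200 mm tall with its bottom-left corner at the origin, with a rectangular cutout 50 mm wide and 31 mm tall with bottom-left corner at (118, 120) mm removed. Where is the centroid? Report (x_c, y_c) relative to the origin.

Part | A | x̄ᵢ | ȳᵢ | A·x̄ᵢ | A·ȳᵢ
plate | 60000.00 | 150.00 | 100.00 | 9000000.00 | 6000000.00
hole | -1550.00 | 143.00 | 135.50 | -221650.00 | -210025.00
Σ | 58450.00 |  |  | 8778350.00 | 5789975.00
x_c = 8778350.00 / 58450.00 = 150.19 mm
y_c = 5789975.00 / 58450.00 = 99.06 mm

x_c = 150.19 mm, y_c = 99.06 mm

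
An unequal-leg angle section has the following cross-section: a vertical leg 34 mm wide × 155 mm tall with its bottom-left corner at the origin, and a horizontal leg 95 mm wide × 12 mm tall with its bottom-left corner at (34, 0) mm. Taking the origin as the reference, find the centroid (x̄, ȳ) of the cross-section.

vertical leg: A = 34 × 155 = 5270.00, centroid at (17.00, 77.50).
horizontal leg: A = 95 × 12 = 1140.00, centroid at (81.50, 6.00).
ΣA = 6410.00 mm², ΣAx̄ = 182500.00 mm³, ΣAȳ = 415265.00 mm³.
x̄ = 182500.00/6410.00 = 28.47 mm; ȳ = 415265.00/6410.00 = 64.78 mm.

x̄ = 28.47 mm, ȳ = 64.78 mm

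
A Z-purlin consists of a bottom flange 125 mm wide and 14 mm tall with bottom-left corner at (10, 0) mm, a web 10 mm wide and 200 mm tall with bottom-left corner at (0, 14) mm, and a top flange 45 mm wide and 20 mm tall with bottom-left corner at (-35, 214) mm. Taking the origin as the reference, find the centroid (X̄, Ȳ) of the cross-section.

Part | A | x̄ᵢ | ȳᵢ | A·x̄ᵢ | A·ȳᵢ
bottom flange | 1750.00 | 72.50 | 7.00 | 126875.00 | 12250.00
web | 2000.00 | 5.00 | 114.00 | 10000.00 | 228000.00
top flange | 900.00 | -12.50 | 224.00 | -11250.00 | 201600.00
Σ | 4650.00 |  |  | 125625.00 | 441850.00
X̄ = 125625.00 / 4650.00 = 27.02 mm
Ȳ = 441850.00 / 4650.00 = 95.02 mm

X̄ = 27.02 mm, Ȳ = 95.02 mm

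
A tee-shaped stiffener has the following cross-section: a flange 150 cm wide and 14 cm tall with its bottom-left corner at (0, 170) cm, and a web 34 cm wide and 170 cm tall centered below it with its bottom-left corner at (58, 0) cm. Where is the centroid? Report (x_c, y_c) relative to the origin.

x_c = 75.00 cm, y_c = 109.52 cm

Part | A | x̄ᵢ | ȳᵢ | A·x̄ᵢ | A·ȳᵢ
web | 5780.00 | 75.00 | 85.00 | 433500.00 | 491300.00
flange | 2100.00 | 75.00 | 177.00 | 157500.00 | 371700.00
Σ | 7880.00 |  |  | 591000.00 | 863000.00
x_c = 591000.00 / 7880.00 = 75.00 cm
y_c = 863000.00 / 7880.00 = 109.52 cm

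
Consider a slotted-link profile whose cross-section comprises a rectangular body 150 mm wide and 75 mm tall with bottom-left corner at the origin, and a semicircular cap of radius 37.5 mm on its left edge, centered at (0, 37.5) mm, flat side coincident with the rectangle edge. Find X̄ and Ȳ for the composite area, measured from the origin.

rectangular body: A = 150 × 75 = 11250.00, centroid at (75.00, 37.50).
semicircular end: A = ½π·37.5² = 2208.93, centroid at (-15.92, 37.50).
ΣA = 13458.93 mm²
ΣAX̄ = (11250.00)(75.00) + (2208.93)(-15.92) = 808593.75 mm³
ΣAȲ = (11250.00)(37.50) + (2208.93)(37.50) = 504709.96 mm³
X̄ = 808593.75 / 13458.93 = 60.08 mm
Ȳ = 504709.96 / 13458.93 = 37.50 mm

X̄ = 60.08 mm, Ȳ = 37.50 mm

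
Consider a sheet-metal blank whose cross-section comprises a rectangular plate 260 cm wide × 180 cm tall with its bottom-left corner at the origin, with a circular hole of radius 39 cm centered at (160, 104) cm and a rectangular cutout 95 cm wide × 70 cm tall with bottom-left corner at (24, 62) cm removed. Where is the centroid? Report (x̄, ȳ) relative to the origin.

plate: A = 260 × 180 = 46800.00, centroid at (130.00, 90.00).
hole 1: A = −π·39² = -4778.36, centroid at (160.00, 104.00).
hole 2: A = −(95 × 70) = -6650.00, centroid at (71.50, 97.00).
ΣA = 35371.64 cm², ΣAx̄ = 4843987.01 cm³, ΣAȳ = 3070000.31 cm³.
x̄ = 4843987.01/35371.64 = 136.95 cm; ȳ = 3070000.31/35371.64 = 86.79 cm.

x̄ = 136.95 cm, ȳ = 86.79 cm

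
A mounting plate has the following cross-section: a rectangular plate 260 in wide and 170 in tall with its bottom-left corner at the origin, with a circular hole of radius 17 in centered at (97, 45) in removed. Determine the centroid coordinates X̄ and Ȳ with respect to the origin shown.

plate: A = 260 × 170 = 44200.00, centroid at (130.00, 85.00).
hole: A = −π·17² = -907.92, centroid at (97.00, 45.00).
ΣA = 43292.08 in²
ΣAX̄ = (44200.00)(130.00) + (-907.92)(97.00) = 5657931.73 in³
ΣAȲ = (44200.00)(85.00) + (-907.92)(45.00) = 3716143.59 in³
X̄ = 5657931.73 / 43292.08 = 130.69 in
Ȳ = 3716143.59 / 43292.08 = 85.84 in

X̄ = 130.69 in, Ȳ = 85.84 in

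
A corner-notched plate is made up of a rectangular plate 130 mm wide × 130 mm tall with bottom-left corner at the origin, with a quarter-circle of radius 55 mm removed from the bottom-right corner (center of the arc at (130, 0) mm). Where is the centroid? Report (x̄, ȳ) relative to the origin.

Part | A | x̄ᵢ | ȳᵢ | A·x̄ᵢ | A·ȳᵢ
plate | 16900.00 | 65.00 | 65.00 | 1098500.00 | 1098500.00
removed quarter-circle | -2375.83 | 106.66 | 23.34 | -253399.49 | -55458.33
Σ | 14524.17 |  |  | 845100.51 | 1043041.67
x̄ = 845100.51 / 14524.17 = 58.19 mm
ȳ = 1043041.67 / 14524.17 = 71.81 mm

x̄ = 58.19 mm, ȳ = 71.81 mm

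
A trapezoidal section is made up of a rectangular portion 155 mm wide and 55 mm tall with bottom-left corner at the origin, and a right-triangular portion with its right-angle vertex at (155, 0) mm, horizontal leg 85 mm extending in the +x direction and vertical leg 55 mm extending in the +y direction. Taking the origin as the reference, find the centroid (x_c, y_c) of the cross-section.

rectangular portion: A = 155 × 55 = 8525.00, centroid at (77.50, 27.50).
triangular portion: A = ½·85·55 = 2337.50, centroid at (183.33, 18.33).
ΣA = 10862.50 mm²
ΣAx_c = (8525.00)(77.50) + (2337.50)(183.33) = 1089229.17 mm³
ΣAy_c = (8525.00)(27.50) + (2337.50)(18.33) = 277291.67 mm³
x_c = 1089229.17 / 10862.50 = 100.27 mm
y_c = 277291.67 / 10862.50 = 25.53 mm

x_c = 100.27 mm, y_c = 25.53 mm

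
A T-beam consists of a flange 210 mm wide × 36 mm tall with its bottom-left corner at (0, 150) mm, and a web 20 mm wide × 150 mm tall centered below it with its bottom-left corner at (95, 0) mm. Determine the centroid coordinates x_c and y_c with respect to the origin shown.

x_c = 105.00 mm, y_c = 141.58 mm

web: A = 20 × 150 = 3000.00, centroid at (105.00, 75.00).
flange: A = 210 × 36 = 7560.00, centroid at (105.00, 168.00).
ΣA = 10560.00 mm², ΣAx_c = 1108800.00 mm³, ΣAy_c = 1495080.00 mm³.
x_c = 1108800.00/10560.00 = 105.00 mm; y_c = 1495080.00/10560.00 = 141.58 mm.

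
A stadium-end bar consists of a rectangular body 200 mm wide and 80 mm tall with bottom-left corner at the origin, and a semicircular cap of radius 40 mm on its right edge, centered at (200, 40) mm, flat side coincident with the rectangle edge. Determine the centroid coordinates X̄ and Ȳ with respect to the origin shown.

rectangular body: A = 200 × 80 = 16000.00, centroid at (100.00, 40.00).
semicircular end: A = ½π·40² = 2513.27, centroid at (216.98, 40.00).
ΣA = 18513.27 mm², ΣAX̄ = 2145321.49 mm³, ΣAȲ = 740530.96 mm³.
X̄ = 2145321.49/18513.27 = 115.88 mm; Ȳ = 740530.96/18513.27 = 40.00 mm.

X̄ = 115.88 mm, Ȳ = 40.00 mm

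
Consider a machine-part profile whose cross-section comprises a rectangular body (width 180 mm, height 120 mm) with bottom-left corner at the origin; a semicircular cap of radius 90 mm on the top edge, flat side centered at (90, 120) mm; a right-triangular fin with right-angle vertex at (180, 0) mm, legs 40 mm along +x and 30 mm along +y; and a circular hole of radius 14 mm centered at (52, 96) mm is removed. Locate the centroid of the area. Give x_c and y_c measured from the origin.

x_c = 92.49 mm, y_c = 94.90 mm

Part | A | x̄ᵢ | ȳᵢ | A·x̄ᵢ | A·ȳᵢ
rectangular body | 21600.00 | 90.00 | 60.00 | 1944000.00 | 1296000.00
semicircular top | 12723.45 | 90.00 | 158.20 | 1145110.52 | 2012814.03
triangular fin | 600.00 | 193.33 | 10.00 | 116000.00 | 6000.00
hole | -615.75 | 52.00 | 96.00 | -32019.11 | -59112.21
Σ | 34307.70 |  |  | 3173091.41 | 3255701.82
x_c = 3173091.41 / 34307.70 = 92.49 mm
y_c = 3255701.82 / 34307.70 = 94.90 mm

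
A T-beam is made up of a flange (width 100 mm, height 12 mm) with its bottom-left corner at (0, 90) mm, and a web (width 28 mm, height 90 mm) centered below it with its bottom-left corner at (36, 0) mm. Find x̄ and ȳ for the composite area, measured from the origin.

web: A = 28 × 90 = 2520.00, centroid at (50.00, 45.00).
flange: A = 100 × 12 = 1200.00, centroid at (50.00, 96.00).
ΣA = 3720.00 mm²
ΣAx̄ = (2520.00)(50.00) + (1200.00)(50.00) = 186000.00 mm³
ΣAȳ = (2520.00)(45.00) + (1200.00)(96.00) = 228600.00 mm³
x̄ = 186000.00 / 3720.00 = 50.00 mm
ȳ = 228600.00 / 3720.00 = 61.45 mm

x̄ = 50.00 mm, ȳ = 61.45 mm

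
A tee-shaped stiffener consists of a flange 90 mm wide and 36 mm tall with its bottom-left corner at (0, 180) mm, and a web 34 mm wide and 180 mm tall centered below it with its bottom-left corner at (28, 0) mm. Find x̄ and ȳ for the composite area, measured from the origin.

Part | A | x̄ᵢ | ȳᵢ | A·x̄ᵢ | A·ȳᵢ
web | 6120.00 | 45.00 | 90.00 | 275400.00 | 550800.00
flange | 3240.00 | 45.00 | 198.00 | 145800.00 | 641520.00
Σ | 9360.00 |  |  | 421200.00 | 1192320.00
x̄ = 421200.00 / 9360.00 = 45.00 mm
ȳ = 1192320.00 / 9360.00 = 127.38 mm

x̄ = 45.00 mm, ȳ = 127.38 mm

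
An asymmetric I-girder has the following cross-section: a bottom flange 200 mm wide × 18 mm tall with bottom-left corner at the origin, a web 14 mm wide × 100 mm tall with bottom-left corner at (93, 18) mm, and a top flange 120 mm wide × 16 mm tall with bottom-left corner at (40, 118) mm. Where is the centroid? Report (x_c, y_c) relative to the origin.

x_c = 100.00 mm, y_c = 53.40 mm

Part | A | x̄ᵢ | ȳᵢ | A·x̄ᵢ | A·ȳᵢ
bottom flange | 3600.00 | 100.00 | 9.00 | 360000.00 | 32400.00
web | 1400.00 | 100.00 | 68.00 | 140000.00 | 95200.00
top flange | 1920.00 | 100.00 | 126.00 | 192000.00 | 241920.00
Σ | 6920.00 |  |  | 692000.00 | 369520.00
x_c = 692000.00 / 6920.00 = 100.00 mm
y_c = 369520.00 / 6920.00 = 53.40 mm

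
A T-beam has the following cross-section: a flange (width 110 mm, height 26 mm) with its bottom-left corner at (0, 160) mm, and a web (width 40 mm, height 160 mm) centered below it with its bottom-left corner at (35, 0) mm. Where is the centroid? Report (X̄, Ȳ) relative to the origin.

X̄ = 55.00 mm, Ȳ = 108.72 mm

web: A = 40 × 160 = 6400.00, centroid at (55.00, 80.00).
flange: A = 110 × 26 = 2860.00, centroid at (55.00, 173.00).
ΣA = 9260.00 mm², ΣAX̄ = 509300.00 mm³, ΣAȲ = 1006780.00 mm³.
X̄ = 509300.00/9260.00 = 55.00 mm; Ȳ = 1006780.00/9260.00 = 108.72 mm.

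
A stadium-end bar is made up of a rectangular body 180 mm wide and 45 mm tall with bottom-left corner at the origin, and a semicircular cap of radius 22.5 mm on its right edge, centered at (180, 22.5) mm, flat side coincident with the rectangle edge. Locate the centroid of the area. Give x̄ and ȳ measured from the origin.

x̄ = 98.90 mm, ȳ = 22.50 mm

rectangular body: A = 180 × 45 = 8100.00, centroid at (90.00, 22.50).
semicircular end: A = ½π·22.5² = 795.22, centroid at (189.55, 22.50).
ΣA = 8895.22 mm², ΣAx̄ = 879732.57 mm³, ΣAȳ = 200142.35 mm³.
x̄ = 879732.57/8895.22 = 98.90 mm; ȳ = 200142.35/8895.22 = 22.50 mm.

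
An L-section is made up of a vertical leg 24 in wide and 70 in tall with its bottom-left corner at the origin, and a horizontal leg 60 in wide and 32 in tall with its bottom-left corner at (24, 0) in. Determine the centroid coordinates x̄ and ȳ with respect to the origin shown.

x̄ = 34.40 in, ȳ = 24.87 in

vertical leg: A = 24 × 70 = 1680.00, centroid at (12.00, 35.00).
horizontal leg: A = 60 × 32 = 1920.00, centroid at (54.00, 16.00).
ΣA = 3600.00 in², ΣAx̄ = 123840.00 in³, ΣAȳ = 89520.00 in³.
x̄ = 123840.00/3600.00 = 34.40 in; ȳ = 89520.00/3600.00 = 24.87 in.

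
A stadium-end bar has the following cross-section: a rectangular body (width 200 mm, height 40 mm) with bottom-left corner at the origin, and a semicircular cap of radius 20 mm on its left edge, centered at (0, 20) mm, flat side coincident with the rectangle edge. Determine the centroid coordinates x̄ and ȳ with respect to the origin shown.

Part | A | x̄ᵢ | ȳᵢ | A·x̄ᵢ | A·ȳᵢ
rectangular body | 8000.00 | 100.00 | 20.00 | 800000.00 | 160000.00
semicircular end | 628.32 | -8.49 | 20.00 | -5333.33 | 12566.37
Σ | 8628.32 |  |  | 794666.67 | 172566.37
x̄ = 794666.67 / 8628.32 = 92.10 mm
ȳ = 172566.37 / 8628.32 = 20.00 mm

x̄ = 92.10 mm, ȳ = 20.00 mm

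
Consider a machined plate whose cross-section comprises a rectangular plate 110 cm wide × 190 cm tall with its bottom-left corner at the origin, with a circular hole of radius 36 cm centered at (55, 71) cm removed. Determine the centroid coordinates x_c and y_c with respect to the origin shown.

x_c = 55.00 cm, y_c = 100.81 cm

plate: A = 110 × 190 = 20900.00, centroid at (55.00, 95.00).
hole: A = −π·36² = -4071.50, centroid at (55.00, 71.00).
ΣA = 16828.50 cm²
ΣAx_c = (20900.00)(55.00) + (-4071.50)(55.00) = 925567.28 cm³
ΣAy_c = (20900.00)(95.00) + (-4071.50)(71.00) = 1696423.21 cm³
x_c = 925567.28 / 16828.50 = 55.00 cm
y_c = 1696423.21 / 16828.50 = 100.81 cm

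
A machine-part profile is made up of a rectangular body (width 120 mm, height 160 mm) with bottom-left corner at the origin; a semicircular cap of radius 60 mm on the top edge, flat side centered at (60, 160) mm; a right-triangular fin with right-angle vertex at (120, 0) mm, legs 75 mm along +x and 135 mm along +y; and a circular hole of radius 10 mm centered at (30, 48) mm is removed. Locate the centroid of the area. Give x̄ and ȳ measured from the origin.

Part | A | x̄ᵢ | ȳᵢ | A·x̄ᵢ | A·ȳᵢ
rectangular body | 19200.00 | 60.00 | 80.00 | 1152000.00 | 1536000.00
semicircular top | 5654.87 | 60.00 | 185.46 | 339292.01 | 1048778.68
triangular fin | 5062.50 | 145.00 | 45.00 | 734062.50 | 227812.50
hole | -314.16 | 30.00 | 48.00 | -9424.78 | -15079.64
Σ | 29603.21 |  |  | 2215929.73 | 2797511.54
x̄ = 2215929.73 / 29603.21 = 74.85 mm
ȳ = 2797511.54 / 29603.21 = 94.50 mm

x̄ = 74.85 mm, ȳ = 94.50 mm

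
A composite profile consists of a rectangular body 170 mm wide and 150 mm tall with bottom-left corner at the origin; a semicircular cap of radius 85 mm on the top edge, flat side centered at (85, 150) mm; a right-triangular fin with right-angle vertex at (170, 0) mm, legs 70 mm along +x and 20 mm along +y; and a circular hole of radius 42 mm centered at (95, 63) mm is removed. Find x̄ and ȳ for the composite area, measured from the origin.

Part | A | x̄ᵢ | ȳᵢ | A·x̄ᵢ | A·ȳᵢ
rectangular body | 25500.00 | 85.00 | 75.00 | 2167500.00 | 1912500.00
semicircular top | 11349.00 | 85.00 | 186.08 | 964665.29 | 2111767.19
triangular fin | 700.00 | 193.33 | 6.67 | 135333.33 | 4666.67
hole | -5541.77 | 95.00 | 63.00 | -526468.10 | -349131.47
Σ | 32007.23 |  |  | 2741030.53 | 3679802.38
x̄ = 2741030.53 / 32007.23 = 85.64 mm
ȳ = 3679802.38 / 32007.23 = 114.97 mm

x̄ = 85.64 mm, ȳ = 114.97 mm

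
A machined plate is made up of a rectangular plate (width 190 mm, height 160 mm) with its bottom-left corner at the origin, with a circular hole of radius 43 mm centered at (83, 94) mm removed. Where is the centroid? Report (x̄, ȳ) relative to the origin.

x̄ = 97.83 mm, ȳ = 76.69 mm

Part | A | x̄ᵢ | ȳᵢ | A·x̄ᵢ | A·ȳᵢ
plate | 30400.00 | 95.00 | 80.00 | 2888000.00 | 2432000.00
hole | -5808.80 | 83.00 | 94.00 | -482130.80 | -546027.65
Σ | 24591.20 |  |  | 2405869.20 | 1885972.35
x̄ = 2405869.20 / 24591.20 = 97.83 mm
ȳ = 1885972.35 / 24591.20 = 76.69 mm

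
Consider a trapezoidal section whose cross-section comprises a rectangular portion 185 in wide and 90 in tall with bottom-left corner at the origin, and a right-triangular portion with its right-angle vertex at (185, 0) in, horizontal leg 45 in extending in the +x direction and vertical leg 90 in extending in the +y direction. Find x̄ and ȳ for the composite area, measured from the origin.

rectangular portion: A = 185 × 90 = 16650.00, centroid at (92.50, 45.00).
triangular portion: A = ½·45·90 = 2025.00, centroid at (200.00, 30.00).
ΣA = 18675.00 in², ΣAx̄ = 1945125.00 in³, ΣAȳ = 810000.00 in³.
x̄ = 1945125.00/18675.00 = 104.16 in; ȳ = 810000.00/18675.00 = 43.37 in.

x̄ = 104.16 in, ȳ = 43.37 in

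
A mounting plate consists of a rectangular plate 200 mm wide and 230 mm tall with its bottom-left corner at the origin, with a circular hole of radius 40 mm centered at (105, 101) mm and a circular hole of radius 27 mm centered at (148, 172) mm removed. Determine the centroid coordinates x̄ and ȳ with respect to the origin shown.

plate: A = 200 × 230 = 46000.00, centroid at (100.00, 115.00).
hole 1: A = −π·40² = -5026.55, centroid at (105.00, 101.00).
hole 2: A = −π·27² = -2290.22, centroid at (148.00, 172.00).
ΣA = 38683.23 mm², ΣAx̄ = 3733259.72 mm³, ΣAȳ = 4388400.61 mm³.
x̄ = 3733259.72/38683.23 = 96.51 mm; ȳ = 4388400.61/38683.23 = 113.44 mm.

x̄ = 96.51 mm, ȳ = 113.44 mm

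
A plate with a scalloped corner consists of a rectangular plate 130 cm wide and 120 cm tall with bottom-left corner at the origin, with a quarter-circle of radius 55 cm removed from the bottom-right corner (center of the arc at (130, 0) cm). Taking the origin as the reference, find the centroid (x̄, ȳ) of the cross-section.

x̄ = 57.52 cm, ȳ = 66.59 cm

plate: A = 130 × 120 = 15600.00, centroid at (65.00, 60.00).
removed quarter-circle: A = −¼π·55² = -2375.83, centroid at (106.66, 23.34).
ΣA = 13224.17 cm², ΣAx̄ = 760600.51 cm³, ΣAȳ = 880541.67 cm³.
x̄ = 760600.51/13224.17 = 57.52 cm; ȳ = 880541.67/13224.17 = 66.59 cm.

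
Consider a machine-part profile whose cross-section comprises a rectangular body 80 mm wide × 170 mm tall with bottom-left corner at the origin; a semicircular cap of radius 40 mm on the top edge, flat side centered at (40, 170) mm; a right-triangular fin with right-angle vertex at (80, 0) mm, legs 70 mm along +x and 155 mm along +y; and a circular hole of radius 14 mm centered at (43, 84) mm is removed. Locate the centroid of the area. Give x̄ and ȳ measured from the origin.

rectangular body: A = 80 × 170 = 13600.00, centroid at (40.00, 85.00).
semicircular top: A = ½π·40² = 2513.27, centroid at (40.00, 186.98).
triangular fin: A = ½·70·155 = 5425.00, centroid at (103.33, 51.67).
hole: A = −π·14² = -615.75, centroid at (43.00, 84.00).
ΣA = 20922.52 mm², ΣAx̄ = 1178636.96 mm³, ΣAȳ = 1854491.75 mm³.
x̄ = 1178636.96/20922.52 = 56.33 mm; ȳ = 1854491.75/20922.52 = 88.64 mm.

x̄ = 56.33 mm, ȳ = 88.64 mm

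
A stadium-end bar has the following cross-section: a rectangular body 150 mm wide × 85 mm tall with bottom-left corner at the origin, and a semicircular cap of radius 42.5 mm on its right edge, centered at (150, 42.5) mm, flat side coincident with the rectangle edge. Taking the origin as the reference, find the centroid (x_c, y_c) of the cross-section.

Part | A | x̄ᵢ | ȳᵢ | A·x̄ᵢ | A·ȳᵢ
rectangular body | 12750.00 | 75.00 | 42.50 | 956250.00 | 541875.00
semicircular end | 2837.25 | 168.04 | 42.50 | 476764.71 | 120583.16
Σ | 15587.25 |  |  | 1433014.71 | 662458.16
x_c = 1433014.71 / 15587.25 = 91.94 mm
y_c = 662458.16 / 15587.25 = 42.50 mm

x_c = 91.94 mm, y_c = 42.50 mm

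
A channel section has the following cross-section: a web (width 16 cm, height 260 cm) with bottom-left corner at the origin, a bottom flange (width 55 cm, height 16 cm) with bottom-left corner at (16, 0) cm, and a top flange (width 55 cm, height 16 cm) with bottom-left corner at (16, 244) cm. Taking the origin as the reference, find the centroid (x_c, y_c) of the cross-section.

x_c = 18.55 cm, y_c = 130.00 cm

Part | A | x̄ᵢ | ȳᵢ | A·x̄ᵢ | A·ȳᵢ
web | 4160.00 | 8.00 | 130.00 | 33280.00 | 540800.00
bottom flange | 880.00 | 43.50 | 8.00 | 38280.00 | 7040.00
top flange | 880.00 | 43.50 | 252.00 | 38280.00 | 221760.00
Σ | 5920.00 |  |  | 109840.00 | 769600.00
x_c = 109840.00 / 5920.00 = 18.55 cm
y_c = 769600.00 / 5920.00 = 130.00 cm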